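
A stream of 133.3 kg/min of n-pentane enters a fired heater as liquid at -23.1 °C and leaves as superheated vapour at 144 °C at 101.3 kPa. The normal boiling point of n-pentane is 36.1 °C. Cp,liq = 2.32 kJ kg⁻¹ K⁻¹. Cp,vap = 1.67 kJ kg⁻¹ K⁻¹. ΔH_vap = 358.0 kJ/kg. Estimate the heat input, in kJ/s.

liquid -23.1→36.1 °C: 137.34 kJ/kg
vaporisation at 36.1 °C: 358 kJ/kg
vapour 36.1→144 °C: 180.19 kJ/kg
Δh = 137.34 + 358 + 180.19 = 675.54 kJ/kg
Q = ṁ·Δh = 133.3 kg/min × 675.54 kJ/kg = 90049 kJ/min
|Q| = 1500.8 kW

Q = 1500 kJ/s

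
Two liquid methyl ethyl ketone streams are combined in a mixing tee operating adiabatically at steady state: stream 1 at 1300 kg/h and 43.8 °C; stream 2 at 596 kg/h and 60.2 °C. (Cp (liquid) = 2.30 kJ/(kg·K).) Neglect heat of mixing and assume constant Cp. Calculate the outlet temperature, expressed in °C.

No heat crosses the boundary, so H_out = H_in.
Σ ṁᵢCp,ᵢTᵢ = 1300×2.30×43.8 + 596×2.30×60.2 = 213480
Σ ṁᵢCp,ᵢ = 1300×2.30 + 596×2.30 = 4360.8
T_out = 213480 / 4360.8 = 48.955 °C

T_out = 49.0 °C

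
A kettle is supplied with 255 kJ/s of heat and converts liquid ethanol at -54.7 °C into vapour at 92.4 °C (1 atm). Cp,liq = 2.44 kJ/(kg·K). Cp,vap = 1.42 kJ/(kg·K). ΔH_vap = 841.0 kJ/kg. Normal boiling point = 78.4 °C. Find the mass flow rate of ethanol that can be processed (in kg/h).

ṁ = 774 kg/h

Δh = 2.44×(78.4−-54.7) + 841.0 + 1.42×(92.4−78.4) = 1185.6 kJ/kg
Q = 255 kJ/s = 255 kJ/s = 918000 kJ/h
ṁ = Q/Δh = 918000 / 1185.6 = 774.26 kg/h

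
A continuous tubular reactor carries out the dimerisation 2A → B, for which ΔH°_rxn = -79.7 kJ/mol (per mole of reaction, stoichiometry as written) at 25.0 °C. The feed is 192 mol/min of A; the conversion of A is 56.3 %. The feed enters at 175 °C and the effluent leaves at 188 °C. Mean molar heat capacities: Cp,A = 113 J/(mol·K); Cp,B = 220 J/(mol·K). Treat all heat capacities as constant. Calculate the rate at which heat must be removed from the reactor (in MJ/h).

Extent of reaction ξ = 0.563 × 192 / 2 = 54.048 mol/min
Reaction term: ξ·ΔH°_rxn = 54.048 × -79.7 = -4307.6 kJ/min
Sensible, feed 175→25 °C: -3254.4 kJ/min
Outlet flows (mol/min): A 83.904, B 54.048
Sensible, products 25→188 °C: 3483.6 kJ/min
Q = ΔH = -4078.4 kJ/min = -67.974 kW
Heat removed = 244.71 MJ/h

Q_out = 245 MJ/h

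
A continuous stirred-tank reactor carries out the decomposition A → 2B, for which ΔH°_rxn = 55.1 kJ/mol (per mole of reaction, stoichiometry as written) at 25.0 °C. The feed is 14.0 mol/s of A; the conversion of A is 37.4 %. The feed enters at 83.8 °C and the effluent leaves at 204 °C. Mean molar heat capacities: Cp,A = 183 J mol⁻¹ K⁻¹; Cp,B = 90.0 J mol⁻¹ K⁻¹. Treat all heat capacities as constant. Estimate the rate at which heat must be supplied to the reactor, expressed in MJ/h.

Extent of reaction ξ = 0.374 × 14.0 = 5.236 mol/s
Reaction term: ξ·ΔH°_rxn = 5.236 × 55.1 = 288.5 kJ/s
Sensible, feed 83.8→25 °C: -150.65 kJ/s
Outlet flows (mol/s): A 8.764, B 10.472
Sensible, products 25→204 °C: 455.79 kJ/s
Q = ΔH = 593.64 kJ/s = 593.64 kW
Heat supplied = 2137.1 MJ/h

Q_in = 2140 MJ/h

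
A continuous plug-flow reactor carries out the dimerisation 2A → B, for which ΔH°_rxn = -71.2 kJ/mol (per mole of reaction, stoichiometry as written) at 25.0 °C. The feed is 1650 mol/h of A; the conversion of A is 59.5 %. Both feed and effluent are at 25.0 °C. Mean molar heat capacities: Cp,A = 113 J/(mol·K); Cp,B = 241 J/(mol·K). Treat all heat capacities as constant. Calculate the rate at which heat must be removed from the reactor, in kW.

Extent of reaction ξ = 0.595 × 1650 / 2 = 490.88 mol/h
Reaction term: ξ·ΔH°_rxn = 490.88 × -71.2 = -34950 kJ/h
Q = ΔH = -34950 kJ/h = -9.7084 kW
Heat removed = 9.7084 kW

Q_out = 9.71 kW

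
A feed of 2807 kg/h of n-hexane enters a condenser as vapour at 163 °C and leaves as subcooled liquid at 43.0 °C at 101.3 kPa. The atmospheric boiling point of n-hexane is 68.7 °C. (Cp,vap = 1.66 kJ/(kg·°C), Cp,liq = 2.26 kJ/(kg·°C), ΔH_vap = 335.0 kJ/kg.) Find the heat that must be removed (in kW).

Q_c = 429 kW

vapour 163→68.7 °C: -156.54 kJ/kg
condensation at 68.7 °C: -335 kJ/kg
liquid 68.7→43.0 °C: -58.082 kJ/kg
Δh = -156.54 + -335 + -58.082 = -549.62 kJ/kg
Q = ṁ·Δh = 2807 kg/h × -549.62 kJ/kg = -1.5428e+06 kJ/h
|Q| = 428.55 kW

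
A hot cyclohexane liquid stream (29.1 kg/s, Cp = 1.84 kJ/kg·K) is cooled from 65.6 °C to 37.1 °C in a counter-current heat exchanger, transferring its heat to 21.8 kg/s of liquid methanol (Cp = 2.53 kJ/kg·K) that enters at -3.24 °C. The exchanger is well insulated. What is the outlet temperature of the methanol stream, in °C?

Heat released by hot stream: Q = 29.1 × 1.84 × (65.6 − 37.1) = 1526 kJ/s
Energy balance on cold side (adiabatic exchanger): Q = ṁ_c·Cp_c·(T_c,out − T_c,in)
T_c,out = -3.24 + 1526/(21.8 × 2.53) = 24.428 °C

T_c,out = 24.4 °C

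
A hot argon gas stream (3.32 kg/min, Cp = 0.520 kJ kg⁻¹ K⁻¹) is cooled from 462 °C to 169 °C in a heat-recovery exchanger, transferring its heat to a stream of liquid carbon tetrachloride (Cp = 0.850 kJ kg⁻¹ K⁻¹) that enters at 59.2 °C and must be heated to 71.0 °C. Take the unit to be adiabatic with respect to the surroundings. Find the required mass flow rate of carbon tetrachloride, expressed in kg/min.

ṁ_c = 50.4 kg/min

Heat released by hot stream: Q = 3.32 × 0.520 × (462 − 169) = 505.84 kJ/min
Energy balance on cold side (adiabatic exchanger): Q = ṁ_c·Cp_c·(T_c,out − T_c,in)
ṁ_c = 505.84 / [0.850 × (71.0 − 59.2)] = 50.432 kg/min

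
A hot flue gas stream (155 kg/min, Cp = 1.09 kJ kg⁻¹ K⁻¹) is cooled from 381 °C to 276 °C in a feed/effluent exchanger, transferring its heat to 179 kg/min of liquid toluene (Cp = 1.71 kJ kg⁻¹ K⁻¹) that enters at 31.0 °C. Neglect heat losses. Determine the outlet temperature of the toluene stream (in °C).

T_c,out = 89.0 °C

Heat released by hot stream: Q = 155 × 1.09 × (381 − 276) = 17740 kJ/min
Energy balance on cold side (adiabatic exchanger): Q = ṁ_c·Cp_c·(T_c,out − T_c,in)
T_c,out = 31.0 + 17740/(179 × 1.71) = 88.956 °C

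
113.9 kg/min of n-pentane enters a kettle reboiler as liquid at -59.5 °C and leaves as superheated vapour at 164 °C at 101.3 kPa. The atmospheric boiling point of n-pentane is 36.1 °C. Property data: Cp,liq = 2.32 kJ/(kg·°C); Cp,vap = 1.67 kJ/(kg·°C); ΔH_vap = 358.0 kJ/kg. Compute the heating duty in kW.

liquid -59.5→36.1 °C: 221.79 kJ/kg
vaporisation at 36.1 °C: 358 kJ/kg
vapour 36.1→164 °C: 213.59 kJ/kg
Δh = 221.79 + 358 + 213.59 = 793.38 kJ/kg
Q = ṁ·Δh = 113.9 kg/min × 793.38 kJ/kg = 90367 kJ/min
|Q| = 1506.1 kW

Q = 1510 kW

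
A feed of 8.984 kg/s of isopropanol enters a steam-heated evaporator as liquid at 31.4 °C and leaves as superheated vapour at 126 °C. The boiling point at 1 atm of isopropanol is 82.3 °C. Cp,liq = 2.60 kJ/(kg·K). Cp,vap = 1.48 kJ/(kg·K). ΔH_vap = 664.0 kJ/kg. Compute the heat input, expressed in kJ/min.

liquid 31.4→82.3 °C: 132.34 kJ/kg
vaporisation at 82.3 °C: 664 kJ/kg
vapour 82.3→126 °C: 64.676 kJ/kg
Δh = 132.34 + 664 + 64.676 = 861.02 kJ/kg
Q = ṁ·Δh = 8.984 kg/s × 861.02 kJ/kg = 7735.4 kJ/s
|Q| = 7735.4 kW = 464120 kJ/min

Q = 464000 kJ/min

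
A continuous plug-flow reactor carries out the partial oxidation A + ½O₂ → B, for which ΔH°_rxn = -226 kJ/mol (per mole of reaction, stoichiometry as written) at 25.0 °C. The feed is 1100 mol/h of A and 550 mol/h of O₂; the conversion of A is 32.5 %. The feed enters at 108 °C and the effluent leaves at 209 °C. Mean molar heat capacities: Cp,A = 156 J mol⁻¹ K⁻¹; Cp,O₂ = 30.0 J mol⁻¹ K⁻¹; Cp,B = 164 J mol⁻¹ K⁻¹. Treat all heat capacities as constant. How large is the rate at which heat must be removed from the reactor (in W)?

Q_out = 17300 W

Extent of reaction ξ = 0.325 × 1100 = 357.5 mol/h
Reaction term: ξ·ΔH°_rxn = 357.5 × -226 = -80795 kJ/h
Sensible, feed 108→25 °C: -15612 kJ/h
Outlet flows (mol/h): A 742.5, O₂ 371.25, B 357.5
Sensible, products 25→209 °C: 34150 kJ/h
Q = ΔH = -62257 kJ/h = -17.294 kW
Heat removed = 17294 W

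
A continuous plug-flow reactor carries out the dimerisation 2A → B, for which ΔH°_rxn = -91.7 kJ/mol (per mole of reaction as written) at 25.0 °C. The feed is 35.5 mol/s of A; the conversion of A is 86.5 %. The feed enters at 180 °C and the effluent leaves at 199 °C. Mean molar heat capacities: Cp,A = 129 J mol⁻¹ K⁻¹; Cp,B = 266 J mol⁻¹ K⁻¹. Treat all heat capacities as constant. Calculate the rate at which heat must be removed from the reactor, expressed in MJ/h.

Extent of reaction ξ = 0.865 × 35.5 / 2 = 15.354 mol/s
Reaction term: ξ·ΔH°_rxn = 15.354 × -91.7 = -1407.9 kJ/s
Sensible, feed 180→25 °C: -709.82 kJ/s
Outlet flows (mol/s): A 4.7925, B 15.354
Sensible, products 25→199 °C: 818.21 kJ/s
Q = ΔH = -1299.6 kJ/s = -1299.6 kW
Heat removed = 4678.4 MJ/h

Q_out = 4680 MJ/h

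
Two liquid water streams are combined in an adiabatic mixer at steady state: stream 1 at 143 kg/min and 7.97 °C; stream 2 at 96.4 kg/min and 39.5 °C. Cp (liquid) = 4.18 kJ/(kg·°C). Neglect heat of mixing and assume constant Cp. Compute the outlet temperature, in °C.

Energy balance with Q = 0: Σ ṁᵢCp,ᵢ(T_out − Tᵢ) = 0
T_out = Σ ṁᵢCp,ᵢTᵢ / Σ ṁᵢCp,ᵢ
      = 20681 / 1000.7 = 20.666 °C

T_out = 20.7 °C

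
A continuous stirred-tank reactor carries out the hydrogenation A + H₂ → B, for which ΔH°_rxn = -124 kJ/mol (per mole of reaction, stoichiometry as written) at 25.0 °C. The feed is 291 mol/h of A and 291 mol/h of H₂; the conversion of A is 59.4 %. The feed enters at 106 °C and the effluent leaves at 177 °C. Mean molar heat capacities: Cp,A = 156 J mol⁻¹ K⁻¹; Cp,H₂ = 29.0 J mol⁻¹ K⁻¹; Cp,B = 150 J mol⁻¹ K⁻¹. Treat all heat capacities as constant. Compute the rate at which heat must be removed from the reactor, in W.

Q_out = 5150 W

Extent of reaction ξ = 0.594 × 291 = 172.85 mol/h
Reaction term: ξ·ΔH°_rxn = 172.85 × -124 = -21434 kJ/h
Sensible, feed 106→25 °C: -4360.6 kJ/h
Outlet flows (mol/h): A 118.15, H₂ 118.15, B 172.85
Sensible, products 25→177 °C: 7263.3 kJ/h
Q = ΔH = -18531 kJ/h = -5.1476 kW
Heat removed = 5147.6 W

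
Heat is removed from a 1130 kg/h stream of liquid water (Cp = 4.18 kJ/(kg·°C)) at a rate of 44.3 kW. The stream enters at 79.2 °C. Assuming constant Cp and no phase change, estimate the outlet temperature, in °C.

T_out = 45.4 °C

Q = 44.3 kW = 159480 kJ/h
ΔT = Q/(ṁ·Cp) = 159480/(1130×4.18) = 33.764 K
T_out = 79.2 − 33.764 = 45.436 °C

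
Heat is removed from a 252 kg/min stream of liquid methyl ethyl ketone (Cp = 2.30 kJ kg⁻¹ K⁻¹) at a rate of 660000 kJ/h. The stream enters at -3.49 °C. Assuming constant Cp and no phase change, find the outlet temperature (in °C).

T_out = -22.5 °C

Q = 660000 kJ/h = 11000 kJ/min
ΔT = Q/(ṁ·Cp) = 11000/(252×2.30) = 18.979 K
T_out = -3.49 − 18.979 = -22.469 °C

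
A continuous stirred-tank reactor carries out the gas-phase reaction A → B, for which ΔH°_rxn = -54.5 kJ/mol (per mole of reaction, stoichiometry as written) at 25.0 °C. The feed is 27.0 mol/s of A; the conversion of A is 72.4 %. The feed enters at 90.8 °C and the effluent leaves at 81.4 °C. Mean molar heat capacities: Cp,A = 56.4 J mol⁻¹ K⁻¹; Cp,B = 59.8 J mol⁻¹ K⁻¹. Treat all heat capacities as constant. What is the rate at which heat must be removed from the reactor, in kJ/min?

Extent of reaction ξ = 0.724 × 27.0 = 19.548 mol/s
Reaction term: ξ·ΔH°_rxn = 19.548 × -54.5 = -1065.4 kJ/s
Sensible, feed 90.8→25 °C: -100.2 kJ/s
Outlet flows (mol/s): A 7.452, B 19.548
Sensible, products 25→81.4 °C: 89.634 kJ/s
Q = ΔH = -1075.9 kJ/s = -1075.9 kW
Heat removed = 64556 kJ/min

Q_out = 64600 kJ/min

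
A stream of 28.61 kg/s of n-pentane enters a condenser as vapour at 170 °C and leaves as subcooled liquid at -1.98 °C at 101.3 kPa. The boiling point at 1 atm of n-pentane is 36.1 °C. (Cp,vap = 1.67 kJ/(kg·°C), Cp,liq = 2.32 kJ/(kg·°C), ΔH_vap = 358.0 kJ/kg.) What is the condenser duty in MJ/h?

vapour 170→36.1 °C: -223.61 kJ/kg
condensation at 36.1 °C: -358 kJ/kg
liquid 36.1→-1.98 °C: -88.346 kJ/kg
Δh = -223.61 + -358 + -88.346 = -669.96 kJ/kg
Q = ṁ·Δh = 28.61 kg/s × -669.96 kJ/kg = -19168 kJ/s
|Q| = 19168 kW = 69003 MJ/h

Q_c = 69000 MJ/h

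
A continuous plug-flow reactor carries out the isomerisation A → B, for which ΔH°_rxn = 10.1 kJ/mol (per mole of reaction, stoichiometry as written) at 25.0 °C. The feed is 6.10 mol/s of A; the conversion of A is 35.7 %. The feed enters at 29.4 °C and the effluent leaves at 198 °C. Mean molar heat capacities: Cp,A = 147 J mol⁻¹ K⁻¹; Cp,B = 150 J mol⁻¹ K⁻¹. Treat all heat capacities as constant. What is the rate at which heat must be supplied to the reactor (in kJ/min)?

Extent of reaction ξ = 0.357 × 6.10 = 2.1777 mol/s
Reaction term: ξ·ΔH°_rxn = 2.1777 × 10.1 = 21.995 kJ/s
Sensible, feed 29.4→25 °C: -3.9455 kJ/s
Outlet flows (mol/s): A 3.9223, B 2.1777
Sensible, products 25→198 °C: 156.26 kJ/s
Q = ΔH = 174.31 kJ/s = 174.31 kW
Heat supplied = 10459 kJ/min

Q_in = 10500 kJ/min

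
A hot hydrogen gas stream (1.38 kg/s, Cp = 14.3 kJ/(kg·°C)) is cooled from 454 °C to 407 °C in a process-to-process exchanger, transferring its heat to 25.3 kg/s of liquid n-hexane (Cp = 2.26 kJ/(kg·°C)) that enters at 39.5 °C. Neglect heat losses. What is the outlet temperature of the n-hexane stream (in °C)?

Heat released by hot stream: Q = 1.38 × 14.3 × (454 − 407) = 927.5 kJ/s
Energy balance on cold side (adiabatic exchanger): Q = ṁ_c·Cp_c·(T_c,out − T_c,in)
T_c,out = 39.5 + 927.5/(25.3 × 2.26) = 55.721 °C

T_c,out = 55.7 °C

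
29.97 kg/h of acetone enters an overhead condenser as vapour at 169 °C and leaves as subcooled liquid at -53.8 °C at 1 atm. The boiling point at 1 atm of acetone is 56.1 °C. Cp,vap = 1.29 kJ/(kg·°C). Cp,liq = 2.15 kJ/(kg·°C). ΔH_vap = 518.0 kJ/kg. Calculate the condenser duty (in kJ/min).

Q_c = 450 kJ/min

vapour 169→56.1 °C: -145.64 kJ/kg
condensation at 56.1 °C: -518 kJ/kg
liquid 56.1→-53.8 °C: -236.28 kJ/kg
Δh = -145.64 + -518 + -236.28 = -899.93 kJ/kg
Q = ṁ·Δh = 29.97 kg/h × -899.93 kJ/kg = -26971 kJ/h
|Q| = 7.4919 kW = 449.51 kJ/min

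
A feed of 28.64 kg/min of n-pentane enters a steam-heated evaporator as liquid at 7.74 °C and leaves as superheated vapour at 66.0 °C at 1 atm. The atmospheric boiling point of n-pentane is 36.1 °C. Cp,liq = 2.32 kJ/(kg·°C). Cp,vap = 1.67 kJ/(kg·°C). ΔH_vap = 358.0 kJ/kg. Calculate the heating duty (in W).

Q = 226000 W

liquid 7.74→36.1 °C: 65.795 kJ/kg
vaporisation at 36.1 °C: 358 kJ/kg
vapour 36.1→66.0 °C: 49.933 kJ/kg
Δh = 65.795 + 358 + 49.933 = 473.73 kJ/kg
Q = ṁ·Δh = 28.64 kg/min × 473.73 kJ/kg = 13568 kJ/min
|Q| = 226.13 kW = 226130 W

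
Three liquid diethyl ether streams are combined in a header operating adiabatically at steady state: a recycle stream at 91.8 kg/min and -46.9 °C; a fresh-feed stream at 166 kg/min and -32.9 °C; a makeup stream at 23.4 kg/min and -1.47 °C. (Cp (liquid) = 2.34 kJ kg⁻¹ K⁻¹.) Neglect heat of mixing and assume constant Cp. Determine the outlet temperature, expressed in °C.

No heat crosses the boundary, so H_out = H_in.
Σ ṁᵢCp,ᵢTᵢ = 91.8×2.34×-46.9 + 166×2.34×-32.9 + 23.4×2.34×-1.47 = -22935
Σ ṁᵢCp,ᵢ = 91.8×2.34 + 166×2.34 + 23.4×2.34 = 658.01
T_out = -22935 / 658.01 = -34.855 °C

T_out = -34.9 °C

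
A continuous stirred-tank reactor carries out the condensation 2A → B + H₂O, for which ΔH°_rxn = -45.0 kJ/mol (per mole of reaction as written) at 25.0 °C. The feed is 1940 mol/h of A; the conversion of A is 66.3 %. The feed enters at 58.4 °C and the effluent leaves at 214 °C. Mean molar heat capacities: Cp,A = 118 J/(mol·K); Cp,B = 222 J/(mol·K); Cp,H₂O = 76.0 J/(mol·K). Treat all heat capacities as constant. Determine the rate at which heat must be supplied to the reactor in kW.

Extent of reaction ξ = 0.663 × 1940 / 2 = 643.11 mol/h
Reaction term: ξ·ΔH°_rxn = 643.11 × -45.0 = -28940 kJ/h
Sensible, feed 58.4→25 °C: -7645.9 kJ/h
Outlet flows (mol/h): A 653.78, B 643.11, H₂O 643.11
Sensible, products 25→214 °C: 50802 kJ/h
Q = ΔH = 14216 kJ/h = 3.9489 kW
Heat supplied = 3.9489 kW

Q_in = 3.95 kW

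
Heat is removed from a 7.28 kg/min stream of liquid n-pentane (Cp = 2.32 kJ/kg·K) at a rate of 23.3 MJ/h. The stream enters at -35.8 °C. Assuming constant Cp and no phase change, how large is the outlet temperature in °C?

Q = 23.3 MJ/h = 388.33 kJ/min
ΔT = Q/(ṁ·Cp) = 388.33/(7.28×2.32) = 22.992 K
T_out = -35.8 − 22.992 = -58.792 °C

T_out = -58.8 °C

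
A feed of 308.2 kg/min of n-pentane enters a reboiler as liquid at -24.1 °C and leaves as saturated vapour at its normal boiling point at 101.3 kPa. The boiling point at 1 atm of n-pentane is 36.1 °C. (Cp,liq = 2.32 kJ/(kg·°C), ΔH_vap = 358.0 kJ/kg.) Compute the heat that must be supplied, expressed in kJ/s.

liquid -24.1→36.1 °C: 139.66 kJ/kg
vaporisation at 36.1 °C: 358 kJ/kg
Δh = 139.66 + 358 = 497.66 kJ/kg
Q = ṁ·Δh = 308.2 kg/min × 497.66 kJ/kg = 153380 kJ/min
|Q| = 2556.3 kW

Q = 2560 kJ/s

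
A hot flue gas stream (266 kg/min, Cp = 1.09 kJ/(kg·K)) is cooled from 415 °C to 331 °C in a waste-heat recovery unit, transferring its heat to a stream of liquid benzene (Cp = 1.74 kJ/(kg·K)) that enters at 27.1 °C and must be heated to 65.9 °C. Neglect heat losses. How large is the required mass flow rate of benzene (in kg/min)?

Heat released by hot stream: Q = 266 × 1.09 × (415 − 331) = 24355 kJ/min
Energy balance on cold side (adiabatic exchanger): Q = ṁ_c·Cp_c·(T_c,out − T_c,in)
ṁ_c = 24355 / [1.74 × (65.9 − 27.1)] = 360.75 kg/min

ṁ_c = 361 kg/min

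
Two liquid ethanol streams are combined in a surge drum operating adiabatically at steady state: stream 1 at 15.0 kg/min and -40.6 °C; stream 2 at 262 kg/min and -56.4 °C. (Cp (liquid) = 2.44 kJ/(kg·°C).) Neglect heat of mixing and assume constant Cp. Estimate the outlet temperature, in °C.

T_out = -55.5 °C

Energy balance with Q = 0: Σ ṁᵢCp,ᵢ(T_out − Tᵢ) = 0
T_out = Σ ṁᵢCp,ᵢTᵢ / Σ ṁᵢCp,ᵢ
      = -37541 / 675.88 = -55.544 °C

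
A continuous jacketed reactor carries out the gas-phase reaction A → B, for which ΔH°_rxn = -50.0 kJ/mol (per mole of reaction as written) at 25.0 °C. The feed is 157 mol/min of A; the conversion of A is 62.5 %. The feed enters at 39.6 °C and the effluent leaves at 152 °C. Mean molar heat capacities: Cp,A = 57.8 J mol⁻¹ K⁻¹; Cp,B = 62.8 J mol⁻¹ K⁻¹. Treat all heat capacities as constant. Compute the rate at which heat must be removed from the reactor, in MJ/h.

Q_out = 229 MJ/h

Extent of reaction ξ = 0.625 × 157 = 98.125 mol/min
Reaction term: ξ·ΔH°_rxn = 98.125 × -50.0 = -4906.2 kJ/min
Sensible, feed 39.6→25 °C: -132.49 kJ/min
Outlet flows (mol/min): A 58.875, B 98.125
Sensible, products 25→152 °C: 1214.8 kJ/min
Q = ΔH = -3824 kJ/min = -63.733 kW
Heat removed = 229.44 MJ/h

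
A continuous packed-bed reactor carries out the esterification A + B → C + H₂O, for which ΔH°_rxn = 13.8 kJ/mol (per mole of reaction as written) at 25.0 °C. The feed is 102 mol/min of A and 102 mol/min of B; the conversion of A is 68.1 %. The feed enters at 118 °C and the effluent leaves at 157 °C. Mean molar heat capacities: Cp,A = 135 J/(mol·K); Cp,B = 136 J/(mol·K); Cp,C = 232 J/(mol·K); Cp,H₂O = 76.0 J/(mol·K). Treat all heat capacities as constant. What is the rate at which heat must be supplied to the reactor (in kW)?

Q_in = 39.6 kW

Extent of reaction ξ = 0.681 × 102 = 69.462 mol/min
Reaction term: ξ·ΔH°_rxn = 69.462 × 13.8 = 958.58 kJ/min
Sensible, feed 118→25 °C: -2570.7 kJ/min
Outlet flows (mol/min): A 32.538, B 32.538, C 69.462, H₂O 69.462
Sensible, products 25→157 °C: 3988 kJ/min
Q = ΔH = 2375.9 kJ/min = 39.598 kW
Heat supplied = 39.598 kW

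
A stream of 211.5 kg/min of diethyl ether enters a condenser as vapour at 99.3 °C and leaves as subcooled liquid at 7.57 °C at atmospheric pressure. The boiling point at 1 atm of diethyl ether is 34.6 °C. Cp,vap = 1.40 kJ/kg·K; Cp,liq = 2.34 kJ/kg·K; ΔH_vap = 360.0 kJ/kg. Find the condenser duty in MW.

vapour 99.3→34.6 °C: -90.58 kJ/kg
condensation at 34.6 °C: -360 kJ/kg
liquid 34.6→7.57 °C: -63.25 kJ/kg
Δh = -90.58 + -360 + -63.25 = -513.83 kJ/kg
Q = ṁ·Δh = 211.5 kg/min × -513.83 kJ/kg = -108680 kJ/min
|Q| = 1811.3 kW = 1.8113 MW

Q_c = 1.81 MW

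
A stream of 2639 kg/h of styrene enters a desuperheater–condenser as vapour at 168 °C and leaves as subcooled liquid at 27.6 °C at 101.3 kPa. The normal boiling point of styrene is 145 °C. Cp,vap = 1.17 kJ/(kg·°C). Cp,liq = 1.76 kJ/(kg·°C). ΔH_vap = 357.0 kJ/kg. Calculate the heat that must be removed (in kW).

vapour 168→145 °C: -26.91 kJ/kg
condensation at 145 °C: -357 kJ/kg
liquid 145→27.6 °C: -206.62 kJ/kg
Δh = -26.91 + -357 + -206.62 = -590.53 kJ/kg
Q = ṁ·Δh = 2639 kg/h × -590.53 kJ/kg = -1.5584e+06 kJ/h
|Q| = 432.89 kW

Q_c = 433 kW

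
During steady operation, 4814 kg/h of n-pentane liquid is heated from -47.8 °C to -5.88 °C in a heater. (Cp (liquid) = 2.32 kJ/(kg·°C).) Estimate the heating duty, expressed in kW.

Q = 130 kW

Q = ṁ·Cp·ΔT = 4814 × 2.32 × (-5.88 − -47.8) = 468180 kJ/h
Converting: 468180 / 3600 s = 130.05 kW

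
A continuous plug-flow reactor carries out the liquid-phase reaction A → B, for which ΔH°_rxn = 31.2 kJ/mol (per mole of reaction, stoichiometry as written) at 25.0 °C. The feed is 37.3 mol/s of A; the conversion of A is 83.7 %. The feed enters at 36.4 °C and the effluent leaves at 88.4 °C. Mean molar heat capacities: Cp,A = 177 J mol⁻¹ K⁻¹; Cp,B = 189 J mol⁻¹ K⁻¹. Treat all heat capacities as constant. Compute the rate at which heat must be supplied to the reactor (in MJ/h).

Extent of reaction ξ = 0.837 × 37.3 = 31.22 mol/s
Reaction term: ξ·ΔH°_rxn = 31.22 × 31.2 = 974.07 kJ/s
Sensible, feed 36.4→25 °C: -75.264 kJ/s
Outlet flows (mol/s): A 6.0799, B 31.22
Sensible, products 25→88.4 °C: 442.33 kJ/s
Q = ΔH = 1341.1 kJ/s = 1341.1 kW
Heat supplied = 4828.1 MJ/h

Q_in = 4830 MJ/h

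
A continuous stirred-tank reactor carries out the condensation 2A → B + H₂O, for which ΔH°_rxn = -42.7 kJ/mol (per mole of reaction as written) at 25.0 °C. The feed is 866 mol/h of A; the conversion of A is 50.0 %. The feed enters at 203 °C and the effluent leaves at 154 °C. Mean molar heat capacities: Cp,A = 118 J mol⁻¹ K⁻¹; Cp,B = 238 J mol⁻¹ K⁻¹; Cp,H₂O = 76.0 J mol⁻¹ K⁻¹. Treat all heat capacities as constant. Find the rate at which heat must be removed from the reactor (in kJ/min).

Q_out = 201 kJ/min

Extent of reaction ξ = 0.500 × 866 / 2 = 216.5 mol/h
Reaction term: ξ·ΔH°_rxn = 216.5 × -42.7 = -9244.6 kJ/h
Sensible, feed 203→25 °C: -18189 kJ/h
Outlet flows (mol/h): A 433, B 216.5, H₂O 216.5
Sensible, products 25→154 °C: 15361 kJ/h
Q = ΔH = -12073 kJ/h = -3.3537 kW
Heat removed = 201.22 kJ/min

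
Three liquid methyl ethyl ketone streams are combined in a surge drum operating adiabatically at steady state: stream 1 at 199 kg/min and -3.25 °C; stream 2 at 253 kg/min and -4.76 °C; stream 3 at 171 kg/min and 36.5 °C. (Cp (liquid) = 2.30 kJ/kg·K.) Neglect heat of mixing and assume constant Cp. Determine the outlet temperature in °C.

No heat crosses the boundary, so H_out = H_in.
T_out = Σ ṁᵢCp,ᵢTᵢ / Σ ṁᵢCp,ᵢ
      = 10098 / 1432.9 = 7.0473 °C

T_out = 7.05 °C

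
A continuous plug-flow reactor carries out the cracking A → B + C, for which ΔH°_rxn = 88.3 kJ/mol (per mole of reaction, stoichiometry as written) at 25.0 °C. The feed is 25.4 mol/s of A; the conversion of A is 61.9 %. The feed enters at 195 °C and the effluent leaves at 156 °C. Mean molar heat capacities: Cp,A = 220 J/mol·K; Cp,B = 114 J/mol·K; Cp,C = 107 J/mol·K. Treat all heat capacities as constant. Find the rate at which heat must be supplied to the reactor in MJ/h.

Q_in = 4220 MJ/h

Extent of reaction ξ = 0.619 × 25.4 = 15.723 mol/s
Reaction term: ξ·ΔH°_rxn = 15.723 × 88.3 = 1388.3 kJ/s
Sensible, feed 195→25 °C: -949.96 kJ/s
Outlet flows (mol/s): A 9.6774, B 15.723, C 15.723
Sensible, products 25→156 °C: 734.09 kJ/s
Q = ΔH = 1172.4 kJ/s = 1172.4 kW
Heat supplied = 4220.8 MJ/h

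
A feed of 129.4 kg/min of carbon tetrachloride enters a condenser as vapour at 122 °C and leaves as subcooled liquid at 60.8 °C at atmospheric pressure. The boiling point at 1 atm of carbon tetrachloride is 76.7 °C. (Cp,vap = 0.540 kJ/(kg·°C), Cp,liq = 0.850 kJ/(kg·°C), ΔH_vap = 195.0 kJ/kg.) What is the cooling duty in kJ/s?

vapour 122→76.7 °C: -24.462 kJ/kg
condensation at 76.7 °C: -195 kJ/kg
liquid 76.7→60.8 °C: -13.515 kJ/kg
Δh = -24.462 + -195 + -13.515 = -232.98 kJ/kg
Q = ṁ·Δh = 129.4 kg/min × -232.98 kJ/kg = -30147 kJ/min
|Q| = 502.45 kW

Q_c = 502 kJ/s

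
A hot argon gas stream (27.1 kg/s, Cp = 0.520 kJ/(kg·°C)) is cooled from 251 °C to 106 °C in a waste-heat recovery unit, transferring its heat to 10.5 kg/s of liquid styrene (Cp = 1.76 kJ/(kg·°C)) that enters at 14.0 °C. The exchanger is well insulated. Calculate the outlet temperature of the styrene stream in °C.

Heat released by hot stream: Q = 27.1 × 0.520 × (251 − 106) = 2043.3 kJ/s
Energy balance on cold side (adiabatic exchanger): Q = ṁ_c·Cp_c·(T_c,out − T_c,in)
T_c,out = 14.0 + 2043.3/(10.5 × 1.76) = 124.57 °C

T_c,out = 125 °C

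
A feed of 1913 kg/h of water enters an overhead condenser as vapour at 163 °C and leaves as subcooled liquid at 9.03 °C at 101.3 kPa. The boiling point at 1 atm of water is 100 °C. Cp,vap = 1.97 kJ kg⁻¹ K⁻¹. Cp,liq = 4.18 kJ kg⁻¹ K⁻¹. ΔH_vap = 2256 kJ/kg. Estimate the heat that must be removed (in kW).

Q_c = 1470 kW

vapour 163→100 °C: -124.11 kJ/kg
condensation at 100 °C: -2256 kJ/kg
liquid 100→9.03 °C: -380.25 kJ/kg
Δh = -124.11 + -2256 + -380.25 = -2760.4 kJ/kg
Q = ṁ·Δh = 1913 kg/h × -2760.4 kJ/kg = -5.2806e+06 kJ/h
|Q| = 1466.8 kW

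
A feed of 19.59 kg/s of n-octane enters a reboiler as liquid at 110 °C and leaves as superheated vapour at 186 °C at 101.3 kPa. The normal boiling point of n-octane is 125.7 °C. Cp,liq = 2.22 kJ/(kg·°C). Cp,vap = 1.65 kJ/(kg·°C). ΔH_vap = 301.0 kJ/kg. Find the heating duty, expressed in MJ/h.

Q = 30700 MJ/h

liquid 110→125.7 °C: 34.854 kJ/kg
vaporisation at 125.7 °C: 301 kJ/kg
vapour 125.7→186 °C: 99.495 kJ/kg
Δh = 34.854 + 301 + 99.495 = 435.35 kJ/kg
Q = ṁ·Δh = 19.59 kg/s × 435.35 kJ/kg = 8528.5 kJ/s
|Q| = 8528.5 kW = 30703 MJ/h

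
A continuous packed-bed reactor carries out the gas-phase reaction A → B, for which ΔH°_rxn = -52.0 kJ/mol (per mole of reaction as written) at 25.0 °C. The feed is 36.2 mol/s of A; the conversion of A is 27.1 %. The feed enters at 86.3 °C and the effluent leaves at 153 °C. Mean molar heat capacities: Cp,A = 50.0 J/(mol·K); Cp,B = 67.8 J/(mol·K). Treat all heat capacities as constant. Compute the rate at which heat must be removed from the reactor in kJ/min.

Q_out = 22000 kJ/min

Extent of reaction ξ = 0.271 × 36.2 = 9.8102 mol/s
Reaction term: ξ·ΔH°_rxn = 9.8102 × -52.0 = -510.13 kJ/s
Sensible, feed 86.3→25 °C: -110.95 kJ/s
Outlet flows (mol/s): A 26.39, B 9.8102
Sensible, products 25→153 °C: 254.03 kJ/s
Q = ΔH = -367.05 kJ/s = -367.05 kW
Heat removed = 22023 kJ/min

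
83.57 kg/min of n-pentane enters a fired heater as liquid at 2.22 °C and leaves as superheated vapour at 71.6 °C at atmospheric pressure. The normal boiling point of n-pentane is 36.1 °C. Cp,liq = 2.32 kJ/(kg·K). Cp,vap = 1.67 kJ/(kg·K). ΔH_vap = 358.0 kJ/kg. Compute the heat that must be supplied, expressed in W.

liquid 2.22→36.1 °C: 78.602 kJ/kg
vaporisation at 36.1 °C: 358 kJ/kg
vapour 36.1→71.6 °C: 59.285 kJ/kg
Δh = 78.602 + 358 + 59.285 = 495.89 kJ/kg
Q = ṁ·Δh = 83.57 kg/min × 495.89 kJ/kg = 41441 kJ/min
|Q| = 690.69 kW = 690690 W

Q = 691000 W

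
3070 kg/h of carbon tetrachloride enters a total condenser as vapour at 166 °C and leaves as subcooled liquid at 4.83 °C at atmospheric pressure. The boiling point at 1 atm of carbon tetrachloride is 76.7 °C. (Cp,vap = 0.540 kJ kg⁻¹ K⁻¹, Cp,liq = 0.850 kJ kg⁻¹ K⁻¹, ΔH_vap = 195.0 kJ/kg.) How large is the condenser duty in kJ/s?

vapour 166→76.7 °C: -48.222 kJ/kg
condensation at 76.7 °C: -195 kJ/kg
liquid 76.7→4.83 °C: -61.09 kJ/kg
Δh = -48.222 + -195 + -61.09 = -304.31 kJ/kg
Q = ṁ·Δh = 3070 kg/h × -304.31 kJ/kg = -934240 kJ/h
|Q| = 259.51 kW

Q_c = 260 kJ/s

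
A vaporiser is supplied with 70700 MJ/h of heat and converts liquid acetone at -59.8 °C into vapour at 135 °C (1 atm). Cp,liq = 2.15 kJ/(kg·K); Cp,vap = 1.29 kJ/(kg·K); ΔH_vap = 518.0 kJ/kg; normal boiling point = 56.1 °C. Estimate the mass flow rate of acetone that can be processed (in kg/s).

Δh = 2.15×(56.1−-59.8) + 518.0 + 1.29×(135−56.1) = 868.97 kJ/kg
Q = 70700 MJ/h = 19639 kJ/s = 19639 kJ/s
ṁ = Q/Δh = 19639 / 868.97 = 22.6 kg/s

ṁ = 22.6 kg/s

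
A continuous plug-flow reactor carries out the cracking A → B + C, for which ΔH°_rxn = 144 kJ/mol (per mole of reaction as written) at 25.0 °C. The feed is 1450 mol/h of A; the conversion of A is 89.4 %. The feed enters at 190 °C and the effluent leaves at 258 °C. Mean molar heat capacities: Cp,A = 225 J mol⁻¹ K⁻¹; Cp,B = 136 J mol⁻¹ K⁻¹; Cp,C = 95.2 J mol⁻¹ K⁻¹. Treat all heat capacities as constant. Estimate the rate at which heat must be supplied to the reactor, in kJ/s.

Q_in = 58.5 kJ/s

Extent of reaction ξ = 0.894 × 1450 = 1296.3 mol/h
Reaction term: ξ·ΔH°_rxn = 1296.3 × 144 = 186670 kJ/h
Sensible, feed 190→25 °C: -53831 kJ/h
Outlet flows (mol/h): A 153.7, B 1296.3, C 1296.3
Sensible, products 25→258 °C: 77889 kJ/h
Q = ΔH = 210720 kJ/h = 58.535 kW
Heat supplied = 58.535 kJ/s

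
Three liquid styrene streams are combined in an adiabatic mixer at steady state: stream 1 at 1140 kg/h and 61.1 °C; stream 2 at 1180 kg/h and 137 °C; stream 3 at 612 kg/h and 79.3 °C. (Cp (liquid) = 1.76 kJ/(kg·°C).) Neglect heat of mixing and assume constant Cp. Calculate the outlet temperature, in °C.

No heat crosses the boundary, so H_out = H_in.
Σ ṁᵢCp,ᵢTᵢ = 1140×1.76×61.1 + 1180×1.76×137 + 612×1.76×79.3 = 492530
Σ ṁᵢCp,ᵢ = 1140×1.76 + 1180×1.76 + 612×1.76 = 5160.3
T_out = 492530 / 5160.3 = 95.445 °C

T_out = 95.4 °C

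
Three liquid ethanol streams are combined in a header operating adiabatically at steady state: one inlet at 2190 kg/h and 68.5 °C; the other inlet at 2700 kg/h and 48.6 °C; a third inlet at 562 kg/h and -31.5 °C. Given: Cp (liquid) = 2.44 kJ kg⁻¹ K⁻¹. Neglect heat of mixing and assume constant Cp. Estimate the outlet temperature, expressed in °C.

No heat crosses the boundary, so H_out = H_in.
T_out = Σ ṁᵢCp,ᵢTᵢ / Σ ṁᵢCp,ᵢ
      = 643020 / 13303 = 48.337 °C

T_out = 48.3 °C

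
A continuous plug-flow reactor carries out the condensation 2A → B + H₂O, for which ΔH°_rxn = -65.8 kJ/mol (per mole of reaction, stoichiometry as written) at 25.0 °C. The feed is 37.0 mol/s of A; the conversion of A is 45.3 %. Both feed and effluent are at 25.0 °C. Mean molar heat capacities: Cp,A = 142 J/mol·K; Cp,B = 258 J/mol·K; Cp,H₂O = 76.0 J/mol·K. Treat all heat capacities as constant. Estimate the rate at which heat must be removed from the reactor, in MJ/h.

Extent of reaction ξ = 0.453 × 37.0 / 2 = 8.3805 mol/s
Reaction term: ξ·ΔH°_rxn = 8.3805 × -65.8 = -551.44 kJ/s
Q = ΔH = -551.44 kJ/s = -551.44 kW
Heat removed = 1985.2 MJ/h

Q_out = 1990 MJ/h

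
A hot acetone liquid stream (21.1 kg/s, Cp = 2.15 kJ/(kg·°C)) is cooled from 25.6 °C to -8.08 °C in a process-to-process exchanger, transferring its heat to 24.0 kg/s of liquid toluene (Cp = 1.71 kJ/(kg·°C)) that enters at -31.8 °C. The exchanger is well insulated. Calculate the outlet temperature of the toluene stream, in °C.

T_c,out = 5.43 °C

Heat released by hot stream: Q = 21.1 × 2.15 × (25.6 − -8.08) = 1527.9 kJ/s
Energy balance on cold side (adiabatic exchanger): Q = ṁ_c·Cp_c·(T_c,out − T_c,in)
T_c,out = -31.8 + 1527.9/(24.0 × 1.71) = 5.4294 °C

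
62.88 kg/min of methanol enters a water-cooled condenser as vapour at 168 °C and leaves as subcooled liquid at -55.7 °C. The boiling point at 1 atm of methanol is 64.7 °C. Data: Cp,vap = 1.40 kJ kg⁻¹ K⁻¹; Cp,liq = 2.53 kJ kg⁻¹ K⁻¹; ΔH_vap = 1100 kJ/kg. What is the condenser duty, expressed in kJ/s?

vapour 168→64.7 °C: -144.62 kJ/kg
condensation at 64.7 °C: -1100 kJ/kg
liquid 64.7→-55.7 °C: -304.61 kJ/kg
Δh = -144.62 + -1100 + -304.61 = -1549.2 kJ/kg
Q = ṁ·Δh = 62.88 kg/min × -1549.2 kJ/kg = -97416 kJ/min
|Q| = 1623.6 kW

Q_c = 1620 kJ/s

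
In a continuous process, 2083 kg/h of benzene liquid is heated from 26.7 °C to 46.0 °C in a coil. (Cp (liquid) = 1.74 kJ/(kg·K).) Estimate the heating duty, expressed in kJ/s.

Q = ṁ·Cp·ΔT = 2083 × 1.74 × (46.0 − 26.7) = 69951 kJ/h
Converting: 69951 / 3600 s = 19.431 kW

Q = 19.4 kJ/s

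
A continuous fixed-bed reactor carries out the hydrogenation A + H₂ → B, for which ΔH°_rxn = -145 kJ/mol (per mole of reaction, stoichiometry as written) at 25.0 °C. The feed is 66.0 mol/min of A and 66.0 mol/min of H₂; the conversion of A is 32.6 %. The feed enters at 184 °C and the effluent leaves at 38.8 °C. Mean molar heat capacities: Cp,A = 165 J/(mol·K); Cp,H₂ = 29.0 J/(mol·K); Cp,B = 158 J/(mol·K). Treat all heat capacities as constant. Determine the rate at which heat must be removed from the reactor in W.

Extent of reaction ξ = 0.326 × 66.0 = 21.516 mol/min
Reaction term: ξ·ΔH°_rxn = 21.516 × -145 = -3119.8 kJ/min
Sensible, feed 184→25 °C: -2035.8 kJ/min
Outlet flows (mol/min): A 44.484, H₂ 44.484, B 21.516
Sensible, products 25→38.8 °C: 166.01 kJ/min
Q = ΔH = -4989.6 kJ/min = -83.161 kW
Heat removed = 83161 W

Q_out = 83200 W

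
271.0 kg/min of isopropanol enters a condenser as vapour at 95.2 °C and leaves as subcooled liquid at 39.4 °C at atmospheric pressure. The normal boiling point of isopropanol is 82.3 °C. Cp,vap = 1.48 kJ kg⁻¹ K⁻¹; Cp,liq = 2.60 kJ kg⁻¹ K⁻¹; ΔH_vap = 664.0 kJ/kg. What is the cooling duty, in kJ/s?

Q_c = 3590 kJ/s

vapour 95.2→82.3 °C: -19.092 kJ/kg
condensation at 82.3 °C: -664 kJ/kg
liquid 82.3→39.4 °C: -111.54 kJ/kg
Δh = -19.092 + -664 + -111.54 = -794.63 kJ/kg
Q = ṁ·Δh = 271.0 kg/min × -794.63 kJ/kg = -215350 kJ/min
|Q| = 3589.1 kW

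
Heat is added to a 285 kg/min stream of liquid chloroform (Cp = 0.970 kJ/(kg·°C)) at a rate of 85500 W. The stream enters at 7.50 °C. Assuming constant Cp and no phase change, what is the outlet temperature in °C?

T_out = 26.1 °C

Q = 85500 W = 5130 kJ/min
ΔT = Q/(ṁ·Cp) = 5130/(285×0.970) = 18.557 K
T_out = 7.50 + 18.557 = 26.057 °C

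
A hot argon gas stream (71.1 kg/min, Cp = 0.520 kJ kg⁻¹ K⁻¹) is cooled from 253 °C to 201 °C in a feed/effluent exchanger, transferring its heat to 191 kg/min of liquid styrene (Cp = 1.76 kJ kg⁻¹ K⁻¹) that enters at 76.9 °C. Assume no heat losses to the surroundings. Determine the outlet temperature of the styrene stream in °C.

T_c,out = 82.6 °C

Heat released by hot stream: Q = 71.1 × 0.520 × (253 − 201) = 1922.5 kJ/min
Energy balance on cold side (adiabatic exchanger): Q = ṁ_c·Cp_c·(T_c,out − T_c,in)
T_c,out = 76.9 + 1922.5/(191 × 1.76) = 82.619 °C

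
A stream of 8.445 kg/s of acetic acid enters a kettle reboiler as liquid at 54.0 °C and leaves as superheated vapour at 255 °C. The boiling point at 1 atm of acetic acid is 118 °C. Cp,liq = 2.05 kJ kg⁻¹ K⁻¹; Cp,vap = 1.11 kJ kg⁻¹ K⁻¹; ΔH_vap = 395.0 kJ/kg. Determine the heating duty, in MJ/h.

Q = 20600 MJ/h

liquid 54.0→118 °C: 131.2 kJ/kg
vaporisation at 118 °C: 395 kJ/kg
vapour 118→255 °C: 152.07 kJ/kg
Δh = 131.2 + 395 + 152.07 = 678.27 kJ/kg
Q = ṁ·Δh = 8.445 kg/s × 678.27 kJ/kg = 5728 kJ/s
|Q| = 5728 kW = 20621 MJ/h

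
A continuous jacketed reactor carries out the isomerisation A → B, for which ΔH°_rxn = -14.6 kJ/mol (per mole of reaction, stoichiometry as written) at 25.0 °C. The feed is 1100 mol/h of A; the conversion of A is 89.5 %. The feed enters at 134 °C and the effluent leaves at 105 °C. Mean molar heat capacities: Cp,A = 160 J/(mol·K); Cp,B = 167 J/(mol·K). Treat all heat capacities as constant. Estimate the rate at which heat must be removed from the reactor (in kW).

Extent of reaction ξ = 0.895 × 1100 = 984.5 mol/h
Reaction term: ξ·ΔH°_rxn = 984.5 × -14.6 = -14374 kJ/h
Sensible, feed 134→25 °C: -19184 kJ/h
Outlet flows (mol/h): A 115.5, B 984.5
Sensible, products 25→105 °C: 14631 kJ/h
Q = ΔH = -18926 kJ/h = -5.2573 kW
Heat removed = 5.2573 kW

Q_out = 5.26 kW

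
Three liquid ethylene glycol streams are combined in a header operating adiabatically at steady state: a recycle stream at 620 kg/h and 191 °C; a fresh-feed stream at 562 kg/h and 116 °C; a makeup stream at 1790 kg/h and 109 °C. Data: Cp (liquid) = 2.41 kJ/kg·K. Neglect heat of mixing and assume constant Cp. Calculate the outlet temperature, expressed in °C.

No heat crosses the boundary, so H_out = H_in.
Σ ṁᵢCp,ᵢTᵢ = 620×2.41×191 + 562×2.41×116 + 1790×2.41×109 = 912720
Σ ṁᵢCp,ᵢ = 620×2.41 + 562×2.41 + 1790×2.41 = 7162.5
T_out = 912720 / 7162.5 = 127.43 °C

T_out = 127 °C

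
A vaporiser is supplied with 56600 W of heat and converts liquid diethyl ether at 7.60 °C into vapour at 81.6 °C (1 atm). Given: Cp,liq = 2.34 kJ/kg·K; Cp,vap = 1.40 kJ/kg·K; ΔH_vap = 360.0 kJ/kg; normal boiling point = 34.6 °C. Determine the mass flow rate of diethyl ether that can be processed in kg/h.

ṁ = 417 kg/h

Δh = 2.34×(34.6−7.60) + 360.0 + 1.40×(81.6−34.6) = 488.98 kJ/kg
Q = 56600 W = 56.6 kJ/s = 203760 kJ/h
ṁ = Q/Δh = 203760 / 488.98 = 416.7 kg/h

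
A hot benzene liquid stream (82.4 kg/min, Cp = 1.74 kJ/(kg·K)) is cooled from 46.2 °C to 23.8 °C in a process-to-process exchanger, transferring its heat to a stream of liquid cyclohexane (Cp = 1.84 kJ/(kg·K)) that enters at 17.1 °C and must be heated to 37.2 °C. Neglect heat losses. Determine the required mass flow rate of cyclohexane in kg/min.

ṁ_c = 86.8 kg/min

Heat released by hot stream: Q = 82.4 × 1.74 × (46.2 − 23.8) = 3211.6 kJ/min
Energy balance on cold side (adiabatic exchanger): Q = ṁ_c·Cp_c·(T_c,out − T_c,in)
ṁ_c = 3211.6 / [1.84 × (37.2 − 17.1)] = 86.838 kg/min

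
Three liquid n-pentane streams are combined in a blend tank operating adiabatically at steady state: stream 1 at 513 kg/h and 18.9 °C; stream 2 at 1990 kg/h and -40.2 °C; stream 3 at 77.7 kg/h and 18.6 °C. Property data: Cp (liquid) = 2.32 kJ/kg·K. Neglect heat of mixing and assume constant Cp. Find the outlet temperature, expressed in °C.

Energy balance with Q = 0: Σ ṁᵢCp,ᵢ(T_out − Tᵢ) = 0
Σ ṁᵢCp,ᵢTᵢ = 513×2.32×18.9 + 1990×2.32×-40.2 + 77.7×2.32×18.6 = -159750
Σ ṁᵢCp,ᵢ = 513×2.32 + 1990×2.32 + 77.7×2.32 = 5987.2
T_out = -159750 / 5987.2 = -26.682 °C

T_out = -26.7 °C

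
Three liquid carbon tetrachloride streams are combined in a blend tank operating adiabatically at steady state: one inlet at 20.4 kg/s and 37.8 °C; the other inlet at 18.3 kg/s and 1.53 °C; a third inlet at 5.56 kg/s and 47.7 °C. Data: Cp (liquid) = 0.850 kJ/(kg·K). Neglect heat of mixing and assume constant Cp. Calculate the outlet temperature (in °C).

No heat crosses the boundary, so H_out = H_in.
Σ ṁᵢCp,ᵢTᵢ = 20.4×0.850×37.8 + 18.3×0.850×1.53 + 5.56×0.850×47.7 = 904.68
Σ ṁᵢCp,ᵢ = 20.4×0.850 + 18.3×0.850 + 5.56×0.850 = 37.621
T_out = 904.68 / 37.621 = 24.047 °C

T_out = 24.0 °C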